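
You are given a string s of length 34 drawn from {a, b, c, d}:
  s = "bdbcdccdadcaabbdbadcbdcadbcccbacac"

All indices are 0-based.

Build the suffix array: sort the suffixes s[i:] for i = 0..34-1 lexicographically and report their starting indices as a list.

sorted suffixes:
  #0 SA[0]=11  'aabbdbadcbdcadbcccbacac'
  #1 SA[1]=12  'abbdbadcbdcadbcccbacac'
  #2 SA[2]=32  'ac'
  #3 SA[3]=30  'acac'
  #4 SA[4]=23  'adbcccbacac'
  #5 SA[5]=8  'adcaabbdbadcbdcadbcccbacac'
  #6 SA[6]=17  'adcbdcadbcccbacac'
  #7 SA[7]=29  'bacac'
  #8 SA[8]=16  'badcbdcadbcccbacac'
  #9 SA[9]=13  'bbdbadcbdcadbcccbacac'
  #10 SA[10]=25  'bcccbacac'
  #11 SA[11]=2  'bcdccdadcaabbdbadcbdcadbcccbacac'
  #12 SA[12]=14  'bdbadcbdcadbcccbacac'
  #13 SA[13]=0  'bdbcdccdadcaabbdbadcbdcadbcccbacac'
  #14 SA[14]=20  'bdcadbcccbacac'
  #15 SA[15]=33  'c'
  #16 SA[16]=10  'caabbdbadcbdcadbcccbacac'
  #17 SA[17]=31  'cac'
  #18 SA[18]=22  'cadbcccbacac'
  #19 SA[19]=28  'cbacac'
  #20 SA[20]=19  'cbdcadbcccbacac'
  #21 SA[21]=27  'ccbacac'
  #22 SA[22]=26  'cccbacac'
  #23 SA[23]=5  'ccdadcaabbdbadcbdcadbcccbacac'
  #24 SA[24]=6  'cdadcaabbdbadcbdcadbcccbacac'
  #25 SA[25]=3  'cdccdadcaabbdbadcbdcadbcccbacac'
  #26 SA[26]=7  'dadcaabbdbadcbdcadbcccbacac'
  #27 SA[27]=15  'dbadcbdcadbcccbacac'
  #28 SA[28]=24  'dbcccbacac'
  #29 SA[29]=1  'dbcdccdadcaabbdbadcbdcadbcccbacac'
  #30 SA[30]=9  'dcaabbdbadcbdcadbcccbacac'
  #31 SA[31]=21  'dcadbcccbacac'
  #32 SA[32]=18  'dcbdcadbcccbacac'
  #33 SA[33]=4  'dccdadcaabbdbadcbdcadbcccbacac'

[11, 12, 32, 30, 23, 8, 17, 29, 16, 13, 25, 2, 14, 0, 20, 33, 10, 31, 22, 28, 19, 27, 26, 5, 6, 3, 7, 15, 24, 1, 9, 21, 18, 4]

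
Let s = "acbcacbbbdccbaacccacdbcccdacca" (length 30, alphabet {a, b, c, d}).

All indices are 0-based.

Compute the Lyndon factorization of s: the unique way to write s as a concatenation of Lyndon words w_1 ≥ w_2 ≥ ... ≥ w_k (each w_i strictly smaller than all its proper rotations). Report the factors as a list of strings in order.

["acbc", "acbbbdccb", "aacccacdbcccdacc", "a"]

emit factor 1: 'acbc' (i=0, period=4)
emit factor 2: 'acbbbdccb' (i=4, period=9)
emit factor 3: 'aacccacdbcccdacc' (i=13, period=16)
emit factor 4: 'a' (i=29, period=1)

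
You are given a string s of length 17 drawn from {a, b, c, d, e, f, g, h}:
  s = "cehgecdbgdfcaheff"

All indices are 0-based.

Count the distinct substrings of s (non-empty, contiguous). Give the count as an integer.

sorted suffixes:
  #0 SA[0]=12  'aheff'
  #1 SA[1]=7  'bgdfcaheff'
  #2 SA[2]=11  'caheff'
  #3 SA[3]=5  'cdbgdfcaheff'
  #4 SA[4]=0  'cehgecdbgdfcaheff'
  #5 SA[5]=6  'dbgdfcaheff'
  #6 SA[6]=9  'dfcaheff'
  #7 SA[7]=4  'ecdbgdfcaheff'
  #8 SA[8]=14  'eff'
  #9 SA[9]=1  'ehgecdbgdfcaheff'
  #10 SA[10]=16  'f'
  #11 SA[11]=10  'fcaheff'
  #12 SA[12]=15  'ff'
  #13 SA[13]=8  'gdfcaheff'
  #14 SA[14]=3  'gecdbgdfcaheff'
  #15 SA[15]=13  'heff'
  #16 SA[16]=2  'hgecdbgdfcaheff'

SA = [12, 7, 11, 5, 0, 6, 9, 4, 14, 1, 16, 10, 15, 8, 3, 13, 2]
rank  pair      lcp
   1  s[12:],s[7:]  0  ''
   2  s[7:],s[11:]  0  ''
   3  s[11:],s[5:]  1  'c'
   4  s[5:],s[0:]  1  'c'
   5  s[0:],s[6:]  0  ''
   6  s[6:],s[9:]  1  'd'
   7  s[9:],s[4:]  0  ''
   8  s[4:],s[14:]  1  'e'
   9  s[14:],s[1:]  1  'e'
  10  s[1:],s[16:]  0  ''
  11  s[16:],s[10:]  1  'f'
  12  s[10:],s[15:]  1  'f'
  13  s[15:],s[8:]  0  ''
  14  s[8:],s[3:]  1  'g'
  15  s[3:],s[13:]  0  ''
  16  s[13:],s[2:]  1  'h'

n(n+1)/2 = 17·18/2 = 153
Σ LCP = 0 + 0 + 0 + 1 + 1 + 0 + 1 + 0 + 1 + 1 + 0 + 1 + 1 + 0 + 1 + 0 + 1 = 9
distinct = 153 − 9 = 144

144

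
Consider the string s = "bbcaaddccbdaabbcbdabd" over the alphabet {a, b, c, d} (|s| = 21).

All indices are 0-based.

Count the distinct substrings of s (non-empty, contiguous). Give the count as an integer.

rank | idx | suffix
   0 |  11 | aabbcbdabd
   1 |   3 | aaddccbdaabbcbdabd
   2 |  12 | abbcbdabd
   3 |  18 | abd
   4 |   4 | addccbdaabbcbdabd
   5 |   0 | bbcaaddccbdaabbcbdabd
   6 |  13 | bbcbdabd
   7 |   1 | bcaaddccbdaabbcbdabd
   8 |  14 | bcbdabd
   9 |  19 | bd
  10 |   9 | bdaabbcbdabd
  11 |  16 | bdabd
  12 |   2 | caaddccbdaabbcbdabd
  13 |   8 | cbdaabbcbdabd
  14 |  15 | cbdabd
  15 |   7 | ccbdaabbcbdabd
  16 |  20 | d
  17 |  10 | daabbcbdabd
  18 |  17 | dabd
  19 |   6 | dccbdaabbcbdabd
  20 |   5 | ddccbdaabbcbdabd

SA = [11, 3, 12, 18, 4, 0, 13, 1, 14, 19, 9, 16, 2, 8, 15, 7, 20, 10, 17, 6, 5]
[i] adj suffixes → lcp
  [1] 11/3 → 2 ('aa')
  [2] 3/12 → 1 ('a')
  [3] 12/18 → 2 ('ab')
  [4] 18/4 → 1 ('a')
  [5] 4/0 → 0 ('')
  [6] 0/13 → 3 ('bbc')
  [7] 13/1 → 1 ('b')
  [8] 1/14 → 2 ('bc')
  [9] 14/19 → 1 ('b')
  [10] 19/9 → 2 ('bd')
  [11] 9/16 → 3 ('bda')
  [12] 16/2 → 0 ('')
  [13] 2/8 → 1 ('c')
  [14] 8/15 → 4 ('cbda')
  [15] 15/7 → 1 ('c')
  [16] 7/20 → 0 ('')
  [17] 20/10 → 1 ('d')
  [18] 10/17 → 2 ('da')
  [19] 17/6 → 1 ('d')
  [20] 6/5 → 1 ('d')

n(n+1)/2 = 21·22/2 = 231
Σ LCP = 0 + 2 + 1 + 2 + 1 + 0 + 3 + 1 + 2 + 1 + 2 + 3 + 0 + 1 + 4 + 1 + 0 + 1 + 2 + 1 + 1 = 29
distinct = 231 − 29 = 202

202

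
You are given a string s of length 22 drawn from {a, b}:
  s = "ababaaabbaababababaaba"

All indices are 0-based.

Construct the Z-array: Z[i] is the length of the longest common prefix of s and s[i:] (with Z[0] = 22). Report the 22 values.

Z[0]=22
i=1: fresh scan; Z[1]=0
i=2: fresh scan; Z[2]=3 extend→box=[2,5)
i=3: min(r-i=2, Z[1]=0)=0; Z[3]=0
i=4: min(r-i=1, Z[2]=3)=1; Z[4]=1
i=5: fresh scan; Z[5]=1 extend→box=[5,6)
i=6: fresh scan; Z[6]=2 extend→box=[6,8)
i=7: min(r-i=1, Z[1]=0)=0; Z[7]=0
i=8: fresh scan; Z[8]=0
i=9: fresh scan; Z[9]=1 extend→box=[9,10)
i=10: fresh scan; Z[10]=5 extend→box=[10,15)
i=11: min(r-i=4, Z[1]=0)=0; Z[11]=0
i=12: min(r-i=3, Z[2]=3)=3; Z[12]=5 extend→box=[12,17)
i=13: min(r-i=4, Z[1]=0)=0; Z[13]=0
i=14: min(r-i=3, Z[2]=3)=3; Z[14]=6 extend→box=[14,20)
i=15: min(r-i=5, Z[1]=0)=0; Z[15]=0
i=16: min(r-i=4, Z[2]=3)=3; Z[16]=3
i=17: min(r-i=3, Z[3]=0)=0; Z[17]=0
i=18: min(r-i=2, Z[4]=1)=1; Z[18]=1
i=19: min(r-i=1, Z[5]=1)=1; Z[19]=3 extend→box=[19,22)
i=20: min(r-i=2, Z[1]=0)=0; Z[20]=0
i=21: min(r-i=1, Z[2]=3)=1; Z[21]=1

[22, 0, 3, 0, 1, 1, 2, 0, 0, 1, 5, 0, 5, 0, 6, 0, 3, 0, 1, 3, 0, 1]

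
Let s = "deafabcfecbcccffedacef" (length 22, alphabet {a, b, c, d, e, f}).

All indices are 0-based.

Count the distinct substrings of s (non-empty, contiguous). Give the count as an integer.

rank | idx | suffix
   0 |   4 | abcfecbcccffedacef
   1 |  18 | acef
   2 |   2 | afabcfecbcccffedacef
   3 |  10 | bcccffedacef
   4 |   5 | bcfecbcccffedacef
   5 |   9 | cbcccffedacef
   6 |  11 | cccffedacef
   7 |  12 | ccffedacef
   8 |  19 | cef
   9 |   6 | cfecbcccffedacef
  10 |  13 | cffedacef
  11 |  17 | dacef
  12 |   0 | deafabcfecbcccffedacef
  13 |   1 | eafabcfecbcccffedacef
  14 |   8 | ecbcccffedacef
  15 |  16 | edacef
  16 |  20 | ef
  17 |  21 | f
  18 |   3 | fabcfecbcccffedacef
  19 |   7 | fecbcccffedacef
  20 |  15 | fedacef
  21 |  14 | ffedacef

SA = [4, 18, 2, 10, 5, 9, 11, 12, 19, 6, 13, 17, 0, 1, 8, 16, 20, 21, 3, 7, 15, 14]
[i] adj suffixes → lcp
  [1] 4/18 → 1 ('a')
  [2] 18/2 → 1 ('a')
  [3] 2/10 → 0 ('')
  [4] 10/5 → 2 ('bc')
  [5] 5/9 → 0 ('')
  [6] 9/11 → 1 ('c')
  [7] 11/12 → 2 ('cc')
  [8] 12/19 → 1 ('c')
  [9] 19/6 → 1 ('c')
  [10] 6/13 → 2 ('cf')
  [11] 13/17 → 0 ('')
  [12] 17/0 → 1 ('d')
  [13] 0/1 → 0 ('')
  [14] 1/8 → 1 ('e')
  [15] 8/16 → 1 ('e')
  [16] 16/20 → 1 ('e')
  [17] 20/21 → 0 ('')
  [18] 21/3 → 1 ('f')
  [19] 3/7 → 1 ('f')
  [20] 7/15 → 2 ('fe')
  [21] 15/14 → 1 ('f')

n(n+1)/2 = 22·23/2 = 253
Σ LCP = 0 + 1 + 1 + 0 + 2 + 0 + 1 + 2 + 1 + 1 + 2 + 0 + 1 + 0 + 1 + 1 + 1 + 0 + 1 + 1 + 2 + 1 = 20
distinct = 253 − 20 = 233

233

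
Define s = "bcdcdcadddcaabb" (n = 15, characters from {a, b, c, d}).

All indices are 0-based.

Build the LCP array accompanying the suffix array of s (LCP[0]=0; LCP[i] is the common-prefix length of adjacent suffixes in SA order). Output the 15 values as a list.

sorted suffixes:
  #0 SA[0]=11  'aabb'
  #1 SA[1]=12  'abb'
  #2 SA[2]=6  'adddcaabb'
  #3 SA[3]=14  'b'
  #4 SA[4]=13  'bb'
  #5 SA[5]=0  'bcdcdcadddcaabb'
  #6 SA[6]=10  'caabb'
  #7 SA[7]=5  'cadddcaabb'
  #8 SA[8]=3  'cdcadddcaabb'
  #9 SA[9]=1  'cdcdcadddcaabb'
  #10 SA[10]=9  'dcaabb'
  #11 SA[11]=4  'dcadddcaabb'
  #12 SA[12]=2  'dcdcadddcaabb'
  #13 SA[13]=8  'ddcaabb'
  #14 SA[14]=7  'dddcaabb'

SA = [11, 12, 6, 14, 13, 0, 10, 5, 3, 1, 9, 4, 2, 8, 7]
i: (SA[i-1],SA[i]) lcp shared
  1: (11,12) 1 'a'
  2: (12,6) 1 'a'
  3: (6,14) 0 ''
  4: (14,13) 1 'b'
  5: (13,0) 1 'b'
  6: (0,10) 0 ''
  7: (10,5) 2 'ca'
  8: (5,3) 1 'c'
  9: (3,1) 3 'cdc'
  10: (1,9) 0 ''
  11: (9,4) 3 'dca'
  12: (4,2) 2 'dc'
  13: (2,8) 1 'd'
  14: (8,7) 2 'dd'

[0, 1, 1, 0, 1, 1, 0, 2, 1, 3, 0, 3, 2, 1, 2]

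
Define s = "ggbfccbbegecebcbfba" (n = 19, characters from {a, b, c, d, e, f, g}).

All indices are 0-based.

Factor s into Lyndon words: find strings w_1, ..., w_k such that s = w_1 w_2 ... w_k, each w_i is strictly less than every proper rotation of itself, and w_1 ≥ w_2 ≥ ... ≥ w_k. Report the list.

emit factor 1: 'g' (i=0, period=1)
emit factor 2: 'g' (i=1, period=1)
emit factor 3: 'bfcc' (i=2, period=4)
emit factor 4: 'bbegecebcbf' (i=6, period=11)
emit factor 5: 'b' (i=17, period=1)
emit factor 6: 'a' (i=18, period=1)

["g", "g", "bfcc", "bbegecebcbf", "b", "a"]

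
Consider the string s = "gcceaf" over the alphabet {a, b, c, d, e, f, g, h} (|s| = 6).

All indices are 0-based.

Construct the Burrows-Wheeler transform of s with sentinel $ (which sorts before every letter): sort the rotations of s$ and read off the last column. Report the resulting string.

rank  rotation last
    0  $gcceaf  f
    1  af$gcce  e
    2  cceaf$g  g
    3  ceaf$gc  c
    4  eaf$gcc  c
    5  f$gccea  a
    6  gcceaf$  $

fegcca$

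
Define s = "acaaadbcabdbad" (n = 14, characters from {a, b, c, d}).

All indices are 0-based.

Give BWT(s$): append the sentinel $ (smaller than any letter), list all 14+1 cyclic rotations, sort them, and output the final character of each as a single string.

dcac$baddaababa

rank  rotation         last
    0  $acaaadbcabdbad  d
    1  aaadbcabdbad$ac  c
    2  aadbcabdbad$aca  a
    3  abdbad$acaaadbc  c
    4  acaaadbcabdbad$  $
    5  ad$acaaadbcabdb  b
    6  adbcabdbad$acaa  a
    7  bad$acaaadbcabd  d
    8  bcabdbad$acaaad  d
    9  bdbad$acaaadbca  a
   10  caaadbcabdbad$a  a
   11  cabdbad$acaaadb  b
   12  d$acaaadbcabdba  a
   13  dbad$acaaadbcab  b
   14  dbcabdbad$acaaa  a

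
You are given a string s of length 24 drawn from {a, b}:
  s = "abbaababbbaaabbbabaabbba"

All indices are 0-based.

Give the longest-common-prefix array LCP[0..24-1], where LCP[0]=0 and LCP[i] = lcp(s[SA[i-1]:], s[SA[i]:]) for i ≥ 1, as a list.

rank | idx | suffix
   0 |  23 | a
   1 |  10 | aaabbbabaabbba
   2 |   3 | aababbbaaabbbabaabbba
   3 |  18 | aabbba
   4 |  11 | aabbbabaabbba
   5 |  16 | abaabbba
   6 |   4 | ababbbaaabbbabaabbba
   7 |   0 | abbaababbbaaabbbabaabbba
   8 |  19 | abbba
   9 |   6 | abbbaaabbbabaabbba
  10 |  12 | abbbabaabbba
  11 |  22 | ba
  12 |   9 | baaabbbabaabbba
  13 |   2 | baababbbaaabbbabaabbba
  14 |  17 | baabbba
  15 |  15 | babaabbba
  16 |   5 | babbbaaabbbabaabbba
  17 |  21 | bba
  18 |   8 | bbaaabbbabaabbba
  19 |   1 | bbaababbbaaabbbabaabbba
  20 |  14 | bbabaabbba
  21 |  20 | bbba
  22 |   7 | bbbaaabbbabaabbba
  23 |  13 | bbbabaabbba

SA = [23, 10, 3, 18, 11, 16, 4, 0, 19, 6, 12, 22, 9, 2, 17, 15, 5, 21, 8, 1, 14, 20, 7, 13]
rank  pair      lcp
   1  s[23:],s[10:]  1  'a'
   2  s[10:],s[3:]  2  'aa'
   3  s[3:],s[18:]  3  'aab'
   4  s[18:],s[11:]  6  'aabbba'
   5  s[11:],s[16:]  1  'a'
   6  s[16:],s[4:]  3  'aba'
   7  s[4:],s[0:]  2  'ab'
   8  s[0:],s[19:]  3  'abb'
   9  s[19:],s[6:]  5  'abbba'
  10  s[6:],s[12:]  5  'abbba'
  11  s[12:],s[22:]  0  ''
  12  s[22:],s[9:]  2  'ba'
  13  s[9:],s[2:]  3  'baa'
  14  s[2:],s[17:]  4  'baab'
  15  s[17:],s[15:]  2  'ba'
  16  s[15:],s[5:]  3  'bab'
  17  s[5:],s[21:]  1  'b'
  18  s[21:],s[8:]  3  'bba'
  19  s[8:],s[1:]  4  'bbaa'
  20  s[1:],s[14:]  3  'bba'
  21  s[14:],s[20:]  2  'bb'
  22  s[20:],s[7:]  4  'bbba'
  23  s[7:],s[13:]  4  'bbba'

[0, 1, 2, 3, 6, 1, 3, 2, 3, 5, 5, 0, 2, 3, 4, 2, 3, 1, 3, 4, 3, 2, 4, 4]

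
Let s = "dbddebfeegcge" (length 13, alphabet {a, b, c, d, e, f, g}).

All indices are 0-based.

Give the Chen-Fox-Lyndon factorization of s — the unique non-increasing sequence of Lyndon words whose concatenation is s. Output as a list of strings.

emit factor 1: 'd' (i=0, period=1)
emit factor 2: 'bddebfeegcge' (i=1, period=12)

["d", "bddebfeegcge"]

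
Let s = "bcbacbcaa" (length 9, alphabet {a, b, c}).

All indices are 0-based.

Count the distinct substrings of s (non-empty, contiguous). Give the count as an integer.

37

rank | idx | suffix
   0 |   8 | a
   1 |   7 | aa
   2 |   3 | acbcaa
   3 |   2 | bacbcaa
   4 |   5 | bcaa
   5 |   0 | bcbacbcaa
   6 |   6 | caa
   7 |   1 | cbacbcaa
   8 |   4 | cbcaa

SA = [8, 7, 3, 2, 5, 0, 6, 1, 4]
rank  pair      lcp
   1  s[8:],s[7:]  1  'a'
   2  s[7:],s[3:]  1  'a'
   3  s[3:],s[2:]  0  ''
   4  s[2:],s[5:]  1  'b'
   5  s[5:],s[0:]  2  'bc'
   6  s[0:],s[6:]  0  ''
   7  s[6:],s[1:]  1  'c'
   8  s[1:],s[4:]  2  'cb'

n(n+1)/2 = 9·10/2 = 45
Σ LCP = 0 + 1 + 1 + 0 + 1 + 2 + 0 + 1 + 2 = 8
distinct = 45 − 8 = 37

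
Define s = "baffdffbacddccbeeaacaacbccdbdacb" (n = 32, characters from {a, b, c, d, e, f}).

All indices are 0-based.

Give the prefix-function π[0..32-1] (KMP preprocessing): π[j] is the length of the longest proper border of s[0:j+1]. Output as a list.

π[0] = 0
j=1 s[j]='a': π[1]=0 (border '')
j=2 s[j]='f': π[2]=0 (border '')
j=3 s[j]='f': π[3]=0 (border '')
j=4 s[j]='d': π[4]=0 (border '')
j=5 s[j]='f': π[5]=0 (border '')
j=6 s[j]='f': π[6]=0 (border '')
j=7 s[j]='b': π[7]=1 (border 'b')
j=8 s[j]='a': π[8]=2 (border 'ba')
j=9 s[j]='c': k: 2→0; π[9]=0 (border '')
j=10 s[j]='d': π[10]=0 (border '')
j=11 s[j]='d': π[11]=0 (border '')
j=12 s[j]='c': π[12]=0 (border '')
j=13 s[j]='c': π[13]=0 (border '')
j=14 s[j]='b': π[14]=1 (border 'b')
j=15 s[j]='e': k: 1→0; π[15]=0 (border '')
j=16 s[j]='e': π[16]=0 (border '')
j=17 s[j]='a': π[17]=0 (border '')
j=18 s[j]='a': π[18]=0 (border '')
j=19 s[j]='c': π[19]=0 (border '')
j=20 s[j]='a': π[20]=0 (border '')
j=21 s[j]='a': π[21]=0 (border '')
j=22 s[j]='c': π[22]=0 (border '')
j=23 s[j]='b': π[23]=1 (border 'b')
j=24 s[j]='c': k: 1→0; π[24]=0 (border '')
j=25 s[j]='c': π[25]=0 (border '')
j=26 s[j]='d': π[26]=0 (border '')
j=27 s[j]='b': π[27]=1 (border 'b')
j=28 s[j]='d': k: 1→0; π[28]=0 (border '')
j=29 s[j]='a': π[29]=0 (border '')
j=30 s[j]='c': π[30]=0 (border '')
j=31 s[j]='b': π[31]=1 (border 'b')

[0, 0, 0, 0, 0, 0, 0, 1, 2, 0, 0, 0, 0, 0, 1, 0, 0, 0, 0, 0, 0, 0, 0, 1, 0, 0, 0, 1, 0, 0, 0, 1]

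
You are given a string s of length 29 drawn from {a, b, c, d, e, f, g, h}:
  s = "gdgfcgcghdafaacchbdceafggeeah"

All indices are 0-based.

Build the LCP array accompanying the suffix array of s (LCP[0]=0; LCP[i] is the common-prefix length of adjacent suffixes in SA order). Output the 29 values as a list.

[0, 1, 1, 2, 1, 0, 0, 1, 1, 2, 1, 0, 1, 1, 0, 2, 1, 0, 1, 1, 0, 1, 1, 1, 1, 1, 0, 1, 1]

rank→(start, suffix):
  0 → (12, 'aacchbdceafggeeah')
  1 → (13, 'acchbdceafggeeah')
  2 → (10, 'afaacchbdceafggeeah')
  3 → (21, 'afggeeah')
  4 → (27, 'ah')
  5 → (17, 'bdceafggeeah')
  6 → (14, 'cchbdceafggeeah')
  7 → (19, 'ceafggeeah')
  8 → (4, 'cgcghdafaacchbdceafggeeah')
  9 → (6, 'cghdafaacchbdceafggeeah')
  10 → (15, 'chbdceafggeeah')
  11 → (9, 'dafaacchbdceafggeeah')
  12 → (18, 'dceafggeeah')
  13 → (1, 'dgfcgcghdafaacchbdceafggeeah')
  14 → (20, 'eafggeeah')
  15 → (26, 'eah')
  16 → (25, 'eeah')
  17 → (11, 'faacchbdceafggeeah')
  18 → (3, 'fcgcghdafaacchbdceafggeeah')
  19 → (22, 'fggeeah')
  20 → (5, 'gcghdafaacchbdceafggeeah')
  21 → (0, 'gdgfcgcghdafaacchbdceafggeeah')
  22 → (24, 'geeah')
  23 → (2, 'gfcgcghdafaacchbdceafggeeah')
  24 → (23, 'ggeeah')
  25 → (7, 'ghdafaacchbdceafggeeah')
  26 → (28, 'h')
  27 → (16, 'hbdceafggeeah')
  28 → (8, 'hdafaacchbdceafggeeah')

SA = [12, 13, 10, 21, 27, 17, 14, 19, 4, 6, 15, 9, 18, 1, 20, 26, 25, 11, 3, 22, 5, 0, 24, 2, 23, 7, 28, 16, 8]
[i] adj suffixes → lcp
  [1] 12/13 → 1 ('a')
  [2] 13/10 → 1 ('a')
  [3] 10/21 → 2 ('af')
  [4] 21/27 → 1 ('a')
  [5] 27/17 → 0 ('')
  [6] 17/14 → 0 ('')
  [7] 14/19 → 1 ('c')
  [8] 19/4 → 1 ('c')
  [9] 4/6 → 2 ('cg')
  [10] 6/15 → 1 ('c')
  [11] 15/9 → 0 ('')
  [12] 9/18 → 1 ('d')
  [13] 18/1 → 1 ('d')
  [14] 1/20 → 0 ('')
  [15] 20/26 → 2 ('ea')
  [16] 26/25 → 1 ('e')
  [17] 25/11 → 0 ('')
  [18] 11/3 → 1 ('f')
  [19] 3/22 → 1 ('f')
  [20] 22/5 → 0 ('')
  [21] 5/0 → 1 ('g')
  [22] 0/24 → 1 ('g')
  [23] 24/2 → 1 ('g')
  [24] 2/23 → 1 ('g')
  [25] 23/7 → 1 ('g')
  [26] 7/28 → 0 ('')
  [27] 28/16 → 1 ('h')
  [28] 16/8 → 1 ('h')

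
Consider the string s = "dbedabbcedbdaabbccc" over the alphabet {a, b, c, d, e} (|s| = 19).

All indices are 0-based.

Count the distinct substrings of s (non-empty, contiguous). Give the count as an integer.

rank | idx | suffix
   0 |  12 | aabbccc
   1 |  13 | abbccc
   2 |   4 | abbcedbdaabbccc
   3 |  14 | bbccc
   4 |   5 | bbcedbdaabbccc
   5 |  15 | bccc
   6 |   6 | bcedbdaabbccc
   7 |  10 | bdaabbccc
   8 |   1 | bedabbcedbdaabbccc
   9 |  18 | c
  10 |  17 | cc
  11 |  16 | ccc
  12 |   7 | cedbdaabbccc
  13 |  11 | daabbccc
  14 |   3 | dabbcedbdaabbccc
  15 |   9 | dbdaabbccc
  16 |   0 | dbedabbcedbdaabbccc
  17 |   2 | edabbcedbdaabbccc
  18 |   8 | edbdaabbccc

SA = [12, 13, 4, 14, 5, 15, 6, 10, 1, 18, 17, 16, 7, 11, 3, 9, 0, 2, 8]
rank  pair      lcp
   1  s[12:],s[13:]  1  'a'
   2  s[13:],s[4:]  4  'abbc'
   3  s[4:],s[14:]  0  ''
   4  s[14:],s[5:]  3  'bbc'
   5  s[5:],s[15:]  1  'b'
   6  s[15:],s[6:]  2  'bc'
   7  s[6:],s[10:]  1  'b'
   8  s[10:],s[1:]  1  'b'
   9  s[1:],s[18:]  0  ''
  10  s[18:],s[17:]  1  'c'
  11  s[17:],s[16:]  2  'cc'
  12  s[16:],s[7:]  1  'c'
  13  s[7:],s[11:]  0  ''
  14  s[11:],s[3:]  2  'da'
  15  s[3:],s[9:]  1  'd'
  16  s[9:],s[0:]  2  'db'
  17  s[0:],s[2:]  0  ''
  18  s[2:],s[8:]  2  'ed'

n(n+1)/2 = 19·20/2 = 190
Σ LCP = 0 + 1 + 4 + 0 + 3 + 1 + 2 + 1 + 1 + 0 + 1 + 2 + 1 + 0 + 2 + 1 + 2 + 0 + 2 = 24
distinct = 190 − 24 = 166

166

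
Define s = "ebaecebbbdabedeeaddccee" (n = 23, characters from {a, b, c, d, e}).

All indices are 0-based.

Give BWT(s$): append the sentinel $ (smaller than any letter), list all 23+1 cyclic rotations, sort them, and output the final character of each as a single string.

edebeebbadecbdaeee$cabcd

rank  rotation                  last
    0  $ebaecebbbdabedeeaddccee  e
    1  abedeeaddccee$ebaecebbbd  d
    2  addccee$ebaecebbbdabedee  e
    3  aecebbbdabedeeaddccee$eb  b
    4  baecebbbdabedeeaddccee$e  e
    5  bbbdabedeeaddccee$ebaece  e
    6  bbdabedeeaddccee$ebaeceb  b
    7  bdabedeeaddccee$ebaecebb  b
    8  bedeeaddccee$ebaecebbbda  a
    9  ccee$ebaecebbbdabedeeadd  d
   10  cebbbdabedeeaddccee$ebae  e
   11  cee$ebaecebbbdabedeeaddc  c
   12  dabedeeaddccee$ebaecebbb  b
   13  dccee$ebaecebbbdabedeead  d
   14  ddccee$ebaecebbbdabedeea  a
   15  deeaddccee$ebaecebbbdabe  e
   16  e$ebaecebbbdabedeeaddcce  e
   17  eaddccee$ebaecebbbdabede  e
   18  ebaecebbbdabedeeaddccee$  $
   19  ebbbdabedeeaddccee$ebaec  c
   20  ecebbbdabedeeaddccee$eba  a
   21  edeeaddccee$ebaecebbbdab  b
   22  ee$ebaecebbbdabedeeaddcc  c
   23  eeaddccee$ebaecebbbdabed  d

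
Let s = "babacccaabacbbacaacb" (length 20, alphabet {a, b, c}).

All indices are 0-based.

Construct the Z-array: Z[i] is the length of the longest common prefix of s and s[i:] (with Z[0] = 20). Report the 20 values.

Z[0]=20
i=1: fresh scan; Z[1]=0
i=2: fresh scan; Z[2]=2 extend→box=[2,4)
i=3: min(r-i=1, Z[1]=0)=0; Z[3]=0
i=4: fresh scan; Z[4]=0
i=5: fresh scan; Z[5]=0
i=6: fresh scan; Z[6]=0
i=7: fresh scan; Z[7]=0
i=8: fresh scan; Z[8]=0
i=9: fresh scan; Z[9]=2 extend→box=[9,11)
i=10: min(r-i=1, Z[1]=0)=0; Z[10]=0
i=11: fresh scan; Z[11]=0
i=12: fresh scan; Z[12]=1 extend→box=[12,13)
i=13: fresh scan; Z[13]=2 extend→box=[13,15)
i=14: min(r-i=1, Z[1]=0)=0; Z[14]=0
i=15: fresh scan; Z[15]=0
i=16: fresh scan; Z[16]=0
i=17: fresh scan; Z[17]=0
i=18: fresh scan; Z[18]=0
i=19: fresh scan; Z[19]=1 extend→box=[19,20)

[20, 0, 2, 0, 0, 0, 0, 0, 0, 2, 0, 0, 1, 2, 0, 0, 0, 0, 0, 1]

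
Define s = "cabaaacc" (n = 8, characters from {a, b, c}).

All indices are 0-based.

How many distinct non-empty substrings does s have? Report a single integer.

30

sorted suffixes:
  #0 SA[0]=3  'aaacc'
  #1 SA[1]=4  'aacc'
  #2 SA[2]=1  'abaaacc'
  #3 SA[3]=5  'acc'
  #4 SA[4]=2  'baaacc'
  #5 SA[5]=7  'c'
  #6 SA[6]=0  'cabaaacc'
  #7 SA[7]=6  'cc'

SA = [3, 4, 1, 5, 2, 7, 0, 6]
rank  pair      lcp
   1  s[3:],s[4:]  2  'aa'
   2  s[4:],s[1:]  1  'a'
   3  s[1:],s[5:]  1  'a'
   4  s[5:],s[2:]  0  ''
   5  s[2:],s[7:]  0  ''
   6  s[7:],s[0:]  1  'c'
   7  s[0:],s[6:]  1  'c'

n(n+1)/2 = 8·9/2 = 36
Σ LCP = 0 + 2 + 1 + 1 + 0 + 0 + 1 + 1 = 6
distinct = 36 − 6 = 30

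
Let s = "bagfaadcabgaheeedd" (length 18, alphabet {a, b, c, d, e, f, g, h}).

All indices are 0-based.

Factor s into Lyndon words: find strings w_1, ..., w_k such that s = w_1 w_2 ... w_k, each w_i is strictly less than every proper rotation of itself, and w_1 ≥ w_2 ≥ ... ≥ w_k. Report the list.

emit factor 1: 'b' (i=0, period=1)
emit factor 2: 'agf' (i=1, period=3)
emit factor 3: 'aadcabgaheeedd' (i=4, period=14)

["b", "agf", "aadcabgaheeedd"]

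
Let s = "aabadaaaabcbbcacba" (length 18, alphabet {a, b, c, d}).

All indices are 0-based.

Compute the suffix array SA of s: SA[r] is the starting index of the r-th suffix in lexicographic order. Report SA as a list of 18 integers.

[17, 5, 6, 0, 7, 1, 8, 14, 3, 16, 2, 11, 12, 9, 13, 15, 10, 4]

rank | idx | suffix
   0 |  17 | a
   1 |   5 | aaaabcbbcacba
   2 |   6 | aaabcbbcacba
   3 |   0 | aabadaaaabcbbcacba
   4 |   7 | aabcbbcacba
   5 |   1 | abadaaaabcbbcacba
   6 |   8 | abcbbcacba
   7 |  14 | acba
   8 |   3 | adaaaabcbbcacba
   9 |  16 | ba
  10 |   2 | badaaaabcbbcacba
  11 |  11 | bbcacba
  12 |  12 | bcacba
  13 |   9 | bcbbcacba
  14 |  13 | cacba
  15 |  15 | cba
  16 |  10 | cbbcacba
  17 |   4 | daaaabcbbcacba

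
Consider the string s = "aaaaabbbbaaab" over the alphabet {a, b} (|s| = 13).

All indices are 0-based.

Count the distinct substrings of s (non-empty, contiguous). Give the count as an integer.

65

sorted suffixes:
  #0 SA[0]=0  'aaaaabbbbaaab'
  #1 SA[1]=1  'aaaabbbbaaab'
  #2 SA[2]=9  'aaab'
  #3 SA[3]=2  'aaabbbbaaab'
  #4 SA[4]=10  'aab'
  #5 SA[5]=3  'aabbbbaaab'
  #6 SA[6]=11  'ab'
  #7 SA[7]=4  'abbbbaaab'
  #8 SA[8]=12  'b'
  #9 SA[9]=8  'baaab'
  #10 SA[10]=7  'bbaaab'
  #11 SA[11]=6  'bbbaaab'
  #12 SA[12]=5  'bbbbaaab'

SA = [0, 1, 9, 2, 10, 3, 11, 4, 12, 8, 7, 6, 5]
i: (SA[i-1],SA[i]) lcp shared
  1: (0,1) 4 'aaaa'
  2: (1,9) 3 'aaa'
  3: (9,2) 4 'aaab'
  4: (2,10) 2 'aa'
  5: (10,3) 3 'aab'
  6: (3,11) 1 'a'
  7: (11,4) 2 'ab'
  8: (4,12) 0 ''
  9: (12,8) 1 'b'
  10: (8,7) 1 'b'
  11: (7,6) 2 'bb'
  12: (6,5) 3 'bbb'

n(n+1)/2 = 13·14/2 = 91
Σ LCP = 0 + 4 + 3 + 4 + 2 + 3 + 1 + 2 + 0 + 1 + 1 + 2 + 3 = 26
distinct = 91 − 26 = 65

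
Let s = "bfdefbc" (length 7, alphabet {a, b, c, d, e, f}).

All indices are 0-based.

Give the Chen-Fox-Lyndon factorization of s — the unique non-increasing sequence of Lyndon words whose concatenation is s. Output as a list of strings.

emit factor 1: 'bfdef' (i=0, period=5)
emit factor 2: 'bc' (i=5, period=2)

["bfdef", "bc"]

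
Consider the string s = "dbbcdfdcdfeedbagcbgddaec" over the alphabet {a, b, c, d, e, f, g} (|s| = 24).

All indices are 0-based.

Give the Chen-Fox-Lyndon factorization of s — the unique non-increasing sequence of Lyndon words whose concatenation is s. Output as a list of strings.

["d", "bbcdfdcdfeed", "b", "agcbgdd", "aec"]

emit factor 1: 'd' (i=0, period=1)
emit factor 2: 'bbcdfdcdfeed' (i=1, period=12)
emit factor 3: 'b' (i=13, period=1)
emit factor 4: 'agcbgdd' (i=14, period=7)
emit factor 5: 'aec' (i=21, period=3)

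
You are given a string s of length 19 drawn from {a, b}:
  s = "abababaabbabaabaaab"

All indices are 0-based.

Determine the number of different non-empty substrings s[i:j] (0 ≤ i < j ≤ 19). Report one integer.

139

sorted suffixes:
  #0 SA[0]=15  'aaab'
  #1 SA[1]=16  'aab'
  #2 SA[2]=12  'aabaaab'
  #3 SA[3]=6  'aabbabaabaaab'
  #4 SA[4]=17  'ab'
  #5 SA[5]=13  'abaaab'
  #6 SA[6]=10  'abaabaaab'
  #7 SA[7]=4  'abaabbabaabaaab'
  #8 SA[8]=2  'ababaabbabaabaaab'
  #9 SA[9]=0  'abababaabbabaabaaab'
  #10 SA[10]=7  'abbabaabaaab'
  #11 SA[11]=18  'b'
  #12 SA[12]=14  'baaab'
  #13 SA[13]=11  'baabaaab'
  #14 SA[14]=5  'baabbabaabaaab'
  #15 SA[15]=9  'babaabaaab'
  #16 SA[16]=3  'babaabbabaabaaab'
  #17 SA[17]=1  'bababaabbabaabaaab'
  #18 SA[18]=8  'bbabaabaaab'

SA = [15, 16, 12, 6, 17, 13, 10, 4, 2, 0, 7, 18, 14, 11, 5, 9, 3, 1, 8]
i: (SA[i-1],SA[i]) lcp shared
  1: (15,16) 2 'aa'
  2: (16,12) 3 'aab'
  3: (12,6) 3 'aab'
  4: (6,17) 1 'a'
  5: (17,13) 2 'ab'
  6: (13,10) 4 'abaa'
  7: (10,4) 5 'abaab'
  8: (4,2) 3 'aba'
  9: (2,0) 5 'ababa'
  10: (0,7) 2 'ab'
  11: (7,18) 0 ''
  12: (18,14) 1 'b'
  13: (14,11) 3 'baa'
  14: (11,5) 4 'baab'
  15: (5,9) 2 'ba'
  16: (9,3) 6 'babaab'
  17: (3,1) 4 'baba'
  18: (1,8) 1 'b'

n(n+1)/2 = 19·20/2 = 190
Σ LCP = 0 + 2 + 3 + 3 + 1 + 2 + 4 + 5 + 3 + 5 + 2 + 0 + 1 + 3 + 4 + 2 + 6 + 4 + 1 = 51
distinct = 190 − 51 = 139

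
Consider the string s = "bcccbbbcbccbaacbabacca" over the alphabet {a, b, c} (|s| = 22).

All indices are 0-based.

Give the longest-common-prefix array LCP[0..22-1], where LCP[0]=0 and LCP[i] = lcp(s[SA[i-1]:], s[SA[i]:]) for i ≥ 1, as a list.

sorted suffixes:
  #0 SA[0]=21  'a'
  #1 SA[1]=12  'aacbabacca'
  #2 SA[2]=16  'abacca'
  #3 SA[3]=13  'acbabacca'
  #4 SA[4]=18  'acca'
  #5 SA[5]=11  'baacbabacca'
  #6 SA[6]=15  'babacca'
  #7 SA[7]=17  'bacca'
  #8 SA[8]=4  'bbbcbccbaacbabacca'
  #9 SA[9]=5  'bbcbccbaacbabacca'
  #10 SA[10]=6  'bcbccbaacbabacca'
  #11 SA[11]=8  'bccbaacbabacca'
  #12 SA[12]=0  'bcccbbbcbccbaacbabacca'
  #13 SA[13]=20  'ca'
  #14 SA[14]=10  'cbaacbabacca'
  #15 SA[15]=14  'cbabacca'
  #16 SA[16]=3  'cbbbcbccbaacbabacca'
  #17 SA[17]=7  'cbccbaacbabacca'
  #18 SA[18]=19  'cca'
  #19 SA[19]=9  'ccbaacbabacca'
  #20 SA[20]=2  'ccbbbcbccbaacbabacca'
  #21 SA[21]=1  'cccbbbcbccbaacbabacca'

SA = [21, 12, 16, 13, 18, 11, 15, 17, 4, 5, 6, 8, 0, 20, 10, 14, 3, 7, 19, 9, 2, 1]
[i] adj suffixes → lcp
  [1] 21/12 → 1 ('a')
  [2] 12/16 → 1 ('a')
  [3] 16/13 → 1 ('a')
  [4] 13/18 → 2 ('ac')
  [5] 18/11 → 0 ('')
  [6] 11/15 → 2 ('ba')
  [7] 15/17 → 2 ('ba')
  [8] 17/4 → 1 ('b')
  [9] 4/5 → 2 ('bb')
  [10] 5/6 → 1 ('b')
  [11] 6/8 → 2 ('bc')
  [12] 8/0 → 3 ('bcc')
  [13] 0/20 → 0 ('')
  [14] 20/10 → 1 ('c')
  [15] 10/14 → 3 ('cba')
  [16] 14/3 → 2 ('cb')
  [17] 3/7 → 2 ('cb')
  [18] 7/19 → 1 ('c')
  [19] 19/9 → 2 ('cc')
  [20] 9/2 → 3 ('ccb')
  [21] 2/1 → 2 ('cc')

[0, 1, 1, 1, 2, 0, 2, 2, 1, 2, 1, 2, 3, 0, 1, 3, 2, 2, 1, 2, 3, 2]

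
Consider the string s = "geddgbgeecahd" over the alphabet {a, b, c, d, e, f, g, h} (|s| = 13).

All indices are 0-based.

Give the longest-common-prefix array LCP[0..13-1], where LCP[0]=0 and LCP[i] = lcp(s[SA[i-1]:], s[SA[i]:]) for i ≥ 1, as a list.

rank | idx | suffix
   0 |  10 | ahd
   1 |   5 | bgeecahd
   2 |   9 | cahd
   3 |  12 | d
   4 |   2 | ddgbgeecahd
   5 |   3 | dgbgeecahd
   6 |   8 | ecahd
   7 |   1 | eddgbgeecahd
   8 |   7 | eecahd
   9 |   4 | gbgeecahd
  10 |   0 | geddgbgeecahd
  11 |   6 | geecahd
  12 |  11 | hd

SA = [10, 5, 9, 12, 2, 3, 8, 1, 7, 4, 0, 6, 11]
rank  pair      lcp
   1  s[10:],s[5:]  0  ''
   2  s[5:],s[9:]  0  ''
   3  s[9:],s[12:]  0  ''
   4  s[12:],s[2:]  1  'd'
   5  s[2:],s[3:]  1  'd'
   6  s[3:],s[8:]  0  ''
   7  s[8:],s[1:]  1  'e'
   8  s[1:],s[7:]  1  'e'
   9  s[7:],s[4:]  0  ''
  10  s[4:],s[0:]  1  'g'
  11  s[0:],s[6:]  2  'ge'
  12  s[6:],s[11:]  0  ''

[0, 0, 0, 0, 1, 1, 0, 1, 1, 0, 1, 2, 0]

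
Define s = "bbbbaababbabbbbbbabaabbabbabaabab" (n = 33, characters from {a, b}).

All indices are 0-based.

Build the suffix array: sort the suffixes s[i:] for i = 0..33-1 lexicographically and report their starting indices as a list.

[28, 4, 19, 31, 26, 17, 29, 5, 23, 20, 7, 10, 32, 27, 3, 18, 30, 25, 16, 22, 6, 9, 2, 24, 15, 21, 8, 1, 14, 0, 13, 12, 11]

rank→(start, suffix):
  0 → (28, 'aabab')
  1 → (4, 'aababbabbbbbbabaabbabbabaabab')
  2 → (19, 'aabbabbabaabab')
  3 → (31, 'ab')
  4 → (26, 'abaabab')
  5 → (17, 'abaabbabbabaabab')
  6 → (29, 'abab')
  7 → (5, 'ababbabbbbbbabaabbabbabaabab')
  8 → (23, 'abbabaabab')
  9 → (20, 'abbabbabaabab')
  10 → (7, 'abbabbbbbbabaabbabbabaabab')
  11 → (10, 'abbbbbbabaabbabbabaabab')
  12 → (32, 'b')
  13 → (27, 'baabab')
  14 → (3, 'baababbabbbbbbabaabbabbabaabab')
  15 → (18, 'baabbabbabaabab')
  16 → (30, 'bab')
  17 → (25, 'babaabab')
  18 → (16, 'babaabbabbabaabab')
  19 → (22, 'babbabaabab')
  20 → (6, 'babbabbbbbbabaabbabbabaabab')
  21 → (9, 'babbbbbbabaabbabbabaabab')
  22 → (2, 'bbaababbabbbbbbabaabbabbabaabab')
  23 → (24, 'bbabaabab')
  24 → (15, 'bbabaabbabbabaabab')
  25 → (21, 'bbabbabaabab')
  26 → (8, 'bbabbbbbbabaabbabbabaabab')
  27 → (1, 'bbbaababbabbbbbbabaabbabbabaabab')
  28 → (14, 'bbbabaabbabbabaabab')
  29 → (0, 'bbbbaababbabbbbbbabaabbabbabaabab')
  30 → (13, 'bbbbabaabbabbabaabab')
  31 → (12, 'bbbbbabaabbabbabaabab')
  32 → (11, 'bbbbbbabaabbabbabaabab')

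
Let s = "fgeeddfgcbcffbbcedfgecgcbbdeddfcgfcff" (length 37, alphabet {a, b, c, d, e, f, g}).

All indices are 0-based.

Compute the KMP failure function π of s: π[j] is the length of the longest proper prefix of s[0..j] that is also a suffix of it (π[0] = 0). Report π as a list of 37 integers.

π[0] = 0
j=1 s[j]='g': π[1]=0 (border '')
j=2 s[j]='e': π[2]=0 (border '')
j=3 s[j]='e': π[3]=0 (border '')
j=4 s[j]='d': π[4]=0 (border '')
j=5 s[j]='d': π[5]=0 (border '')
j=6 s[j]='f': π[6]=1 (border 'f')
j=7 s[j]='g': π[7]=2 (border 'fg')
j=8 s[j]='c': k: 2→0; π[8]=0 (border '')
j=9 s[j]='b': π[9]=0 (border '')
j=10 s[j]='c': π[10]=0 (border '')
j=11 s[j]='f': π[11]=1 (border 'f')
j=12 s[j]='f': k: 1→0; π[12]=1 (border 'f')
j=13 s[j]='b': k: 1→0; π[13]=0 (border '')
j=14 s[j]='b': π[14]=0 (border '')
j=15 s[j]='c': π[15]=0 (border '')
j=16 s[j]='e': π[16]=0 (border '')
j=17 s[j]='d': π[17]=0 (border '')
j=18 s[j]='f': π[18]=1 (border 'f')
j=19 s[j]='g': π[19]=2 (border 'fg')
j=20 s[j]='e': π[20]=3 (border 'fge')
j=21 s[j]='c': k: 3→0; π[21]=0 (border '')
j=22 s[j]='g': π[22]=0 (border '')
j=23 s[j]='c': π[23]=0 (border '')
j=24 s[j]='b': π[24]=0 (border '')
j=25 s[j]='b': π[25]=0 (border '')
j=26 s[j]='d': π[26]=0 (border '')
j=27 s[j]='e': π[27]=0 (border '')
j=28 s[j]='d': π[28]=0 (border '')
j=29 s[j]='d': π[29]=0 (border '')
j=30 s[j]='f': π[30]=1 (border 'f')
j=31 s[j]='c': k: 1→0; π[31]=0 (border '')
j=32 s[j]='g': π[32]=0 (border '')
j=33 s[j]='f': π[33]=1 (border 'f')
j=34 s[j]='c': k: 1→0; π[34]=0 (border '')
j=35 s[j]='f': π[35]=1 (border 'f')
j=36 s[j]='f': k: 1→0; π[36]=1 (border 'f')

[0, 0, 0, 0, 0, 0, 1, 2, 0, 0, 0, 1, 1, 0, 0, 0, 0, 0, 1, 2, 3, 0, 0, 0, 0, 0, 0, 0, 0, 0, 1, 0, 0, 1, 0, 1, 1]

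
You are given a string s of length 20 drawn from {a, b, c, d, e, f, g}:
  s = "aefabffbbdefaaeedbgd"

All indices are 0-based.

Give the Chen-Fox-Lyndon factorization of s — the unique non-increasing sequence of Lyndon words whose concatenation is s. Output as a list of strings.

["aef", "abffbbdef", "aaeedbgd"]

emit factor 1: 'aef' (i=0, period=3)
emit factor 2: 'abffbbdef' (i=3, period=9)
emit factor 3: 'aaeedbgd' (i=12, period=8)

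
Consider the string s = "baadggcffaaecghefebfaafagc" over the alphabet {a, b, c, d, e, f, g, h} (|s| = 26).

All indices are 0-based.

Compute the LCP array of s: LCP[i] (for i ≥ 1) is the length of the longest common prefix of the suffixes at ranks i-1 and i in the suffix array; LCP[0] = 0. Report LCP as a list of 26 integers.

[0, 2, 2, 1, 1, 1, 1, 0, 1, 0, 1, 1, 0, 0, 1, 1, 0, 3, 2, 1, 1, 0, 2, 1, 1, 0]

sorted suffixes:
  #0 SA[0]=1  'aadggcffaaecghefebfaafagc'
  #1 SA[1]=9  'aaecghefebfaafagc'
  #2 SA[2]=20  'aafagc'
  #3 SA[3]=2  'adggcffaaecghefebfaafagc'
  #4 SA[4]=10  'aecghefebfaafagc'
  #5 SA[5]=21  'afagc'
  #6 SA[6]=23  'agc'
  #7 SA[7]=0  'baadggcffaaecghefebfaafagc'
  #8 SA[8]=18  'bfaafagc'
  #9 SA[9]=25  'c'
  #10 SA[10]=6  'cffaaecghefebfaafagc'
  #11 SA[11]=12  'cghefebfaafagc'
  #12 SA[12]=3  'dggcffaaecghefebfaafagc'
  #13 SA[13]=17  'ebfaafagc'
  #14 SA[14]=11  'ecghefebfaafagc'
  #15 SA[15]=15  'efebfaafagc'
  #16 SA[16]=8  'faaecghefebfaafagc'
  #17 SA[17]=19  'faafagc'
  #18 SA[18]=22  'fagc'
  #19 SA[19]=16  'febfaafagc'
  #20 SA[20]=7  'ffaaecghefebfaafagc'
  #21 SA[21]=24  'gc'
  #22 SA[22]=5  'gcffaaecghefebfaafagc'
  #23 SA[23]=4  'ggcffaaecghefebfaafagc'
  #24 SA[24]=13  'ghefebfaafagc'
  #25 SA[25]=14  'hefebfaafagc'

SA = [1, 9, 20, 2, 10, 21, 23, 0, 18, 25, 6, 12, 3, 17, 11, 15, 8, 19, 22, 16, 7, 24, 5, 4, 13, 14]
i: (SA[i-1],SA[i]) lcp shared
  1: (1,9) 2 'aa'
  2: (9,20) 2 'aa'
  3: (20,2) 1 'a'
  4: (2,10) 1 'a'
  5: (10,21) 1 'a'
  6: (21,23) 1 'a'
  7: (23,0) 0 ''
  8: (0,18) 1 'b'
  9: (18,25) 0 ''
  10: (25,6) 1 'c'
  11: (6,12) 1 'c'
  12: (12,3) 0 ''
  13: (3,17) 0 ''
  14: (17,11) 1 'e'
  15: (11,15) 1 'e'
  16: (15,8) 0 ''
  17: (8,19) 3 'faa'
  18: (19,22) 2 'fa'
  19: (22,16) 1 'f'
  20: (16,7) 1 'f'
  21: (7,24) 0 ''
  22: (24,5) 2 'gc'
  23: (5,4) 1 'g'
  24: (4,13) 1 'g'
  25: (13,14) 0 ''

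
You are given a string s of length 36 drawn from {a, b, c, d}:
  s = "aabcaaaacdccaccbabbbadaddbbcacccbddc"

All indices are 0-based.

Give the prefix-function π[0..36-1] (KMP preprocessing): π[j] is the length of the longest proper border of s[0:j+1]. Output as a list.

π[0] = 0
j=1 s[j]='a': π[1]=1 (border 'a')
j=2 s[j]='b': k: 1→0; π[2]=0 (border '')
j=3 s[j]='c': π[3]=0 (border '')
j=4 s[j]='a': π[4]=1 (border 'a')
j=5 s[j]='a': π[5]=2 (border 'aa')
j=6 s[j]='a': k: 2→1; π[6]=2 (border 'aa')
j=7 s[j]='a': k: 2→1; π[7]=2 (border 'aa')
j=8 s[j]='c': k: 2→1→0; π[8]=0 (border '')
j=9 s[j]='d': π[9]=0 (border '')
j=10 s[j]='c': π[10]=0 (border '')
j=11 s[j]='c': π[11]=0 (border '')
j=12 s[j]='a': π[12]=1 (border 'a')
j=13 s[j]='c': k: 1→0; π[13]=0 (border '')
j=14 s[j]='c': π[14]=0 (border '')
j=15 s[j]='b': π[15]=0 (border '')
j=16 s[j]='a': π[16]=1 (border 'a')
j=17 s[j]='b': k: 1→0; π[17]=0 (border '')
j=18 s[j]='b': π[18]=0 (border '')
j=19 s[j]='b': π[19]=0 (border '')
j=20 s[j]='a': π[20]=1 (border 'a')
j=21 s[j]='d': k: 1→0; π[21]=0 (border '')
j=22 s[j]='a': π[22]=1 (border 'a')
j=23 s[j]='d': k: 1→0; π[23]=0 (border '')
j=24 s[j]='d': π[24]=0 (border '')
j=25 s[j]='b': π[25]=0 (border '')
j=26 s[j]='b': π[26]=0 (border '')
j=27 s[j]='c': π[27]=0 (border '')
j=28 s[j]='a': π[28]=1 (border 'a')
j=29 s[j]='c': k: 1→0; π[29]=0 (border '')
j=30 s[j]='c': π[30]=0 (border '')
j=31 s[j]='c': π[31]=0 (border '')
j=32 s[j]='b': π[32]=0 (border '')
j=33 s[j]='d': π[33]=0 (border '')
j=34 s[j]='d': π[34]=0 (border '')
j=35 s[j]='c': π[35]=0 (border '')

[0, 1, 0, 0, 1, 2, 2, 2, 0, 0, 0, 0, 1, 0, 0, 0, 1, 0, 0, 0, 1, 0, 1, 0, 0, 0, 0, 0, 1, 0, 0, 0, 0, 0, 0, 0]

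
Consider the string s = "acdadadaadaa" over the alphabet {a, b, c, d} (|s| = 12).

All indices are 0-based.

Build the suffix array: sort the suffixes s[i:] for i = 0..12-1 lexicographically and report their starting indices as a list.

sorted suffixes:
  #0 SA[0]=11  'a'
  #1 SA[1]=10  'aa'
  #2 SA[2]=7  'aadaa'
  #3 SA[3]=0  'acdadadaadaa'
  #4 SA[4]=8  'adaa'
  #5 SA[5]=5  'adaadaa'
  #6 SA[6]=3  'adadaadaa'
  #7 SA[7]=1  'cdadadaadaa'
  #8 SA[8]=9  'daa'
  #9 SA[9]=6  'daadaa'
  #10 SA[10]=4  'dadaadaa'
  #11 SA[11]=2  'dadadaadaa'

[11, 10, 7, 0, 8, 5, 3, 1, 9, 6, 4, 2]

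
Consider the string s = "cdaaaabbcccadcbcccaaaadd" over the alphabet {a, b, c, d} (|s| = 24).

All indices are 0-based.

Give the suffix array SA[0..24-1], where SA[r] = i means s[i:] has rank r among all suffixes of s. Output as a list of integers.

sorted suffixes:
  #0 SA[0]=2  'aaaabbcccadcbcccaaaadd'
  #1 SA[1]=18  'aaaadd'
  #2 SA[2]=3  'aaabbcccadcbcccaaaadd'
  #3 SA[3]=19  'aaadd'
  #4 SA[4]=4  'aabbcccadcbcccaaaadd'
  #5 SA[5]=20  'aadd'
  #6 SA[6]=5  'abbcccadcbcccaaaadd'
  #7 SA[7]=11  'adcbcccaaaadd'
  #8 SA[8]=21  'add'
  #9 SA[9]=6  'bbcccadcbcccaaaadd'
  #10 SA[10]=14  'bcccaaaadd'
  #11 SA[11]=7  'bcccadcbcccaaaadd'
  #12 SA[12]=17  'caaaadd'
  #13 SA[13]=10  'cadcbcccaaaadd'
  #14 SA[14]=13  'cbcccaaaadd'
  #15 SA[15]=16  'ccaaaadd'
  #16 SA[16]=9  'ccadcbcccaaaadd'
  #17 SA[17]=15  'cccaaaadd'
  #18 SA[18]=8  'cccadcbcccaaaadd'
  #19 SA[19]=0  'cdaaaabbcccadcbcccaaaadd'
  #20 SA[20]=23  'd'
  #21 SA[21]=1  'daaaabbcccadcbcccaaaadd'
  #22 SA[22]=12  'dcbcccaaaadd'
  #23 SA[23]=22  'dd'

[2, 18, 3, 19, 4, 20, 5, 11, 21, 6, 14, 7, 17, 10, 13, 16, 9, 15, 8, 0, 23, 1, 12, 22]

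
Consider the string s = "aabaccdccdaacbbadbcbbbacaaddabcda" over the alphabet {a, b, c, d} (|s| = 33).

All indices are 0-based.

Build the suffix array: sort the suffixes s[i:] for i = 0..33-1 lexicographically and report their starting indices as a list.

[32, 0, 10, 24, 1, 28, 22, 11, 3, 15, 25, 21, 2, 14, 20, 13, 19, 17, 29, 23, 12, 18, 7, 4, 30, 8, 5, 31, 9, 27, 16, 6, 26]

rank | idx | suffix
   0 |  32 | a
   1 |   0 | aabaccdccdaacbbadbcbbbacaaddabcda
   2 |  10 | aacbbadbcbbbacaaddabcda
   3 |  24 | aaddabcda
   4 |   1 | abaccdccdaacbbadbcbbbacaaddabcda
   5 |  28 | abcda
   6 |  22 | acaaddabcda
   7 |  11 | acbbadbcbbbacaaddabcda
   8 |   3 | accdccdaacbbadbcbbbacaaddabcda
   9 |  15 | adbcbbbacaaddabcda
  10 |  25 | addabcda
  11 |  21 | bacaaddabcda
  12 |   2 | baccdccdaacbbadbcbbbacaaddabcda
  13 |  14 | badbcbbbacaaddabcda
  14 |  20 | bbacaaddabcda
  15 |  13 | bbadbcbbbacaaddabcda
  16 |  19 | bbbacaaddabcda
  17 |  17 | bcbbbacaaddabcda
  18 |  29 | bcda
  19 |  23 | caaddabcda
  20 |  12 | cbbadbcbbbacaaddabcda
  21 |  18 | cbbbacaaddabcda
  22 |   7 | ccdaacbbadbcbbbacaaddabcda
  23 |   4 | ccdccdaacbbadbcbbbacaaddabcda
  24 |  30 | cda
  25 |   8 | cdaacbbadbcbbbacaaddabcda
  26 |   5 | cdccdaacbbadbcbbbacaaddabcda
  27 |  31 | da
  28 |   9 | daacbbadbcbbbacaaddabcda
  29 |  27 | dabcda
  30 |  16 | dbcbbbacaaddabcda
  31 |   6 | dccdaacbbadbcbbbacaaddabcda
  32 |  26 | ddabcda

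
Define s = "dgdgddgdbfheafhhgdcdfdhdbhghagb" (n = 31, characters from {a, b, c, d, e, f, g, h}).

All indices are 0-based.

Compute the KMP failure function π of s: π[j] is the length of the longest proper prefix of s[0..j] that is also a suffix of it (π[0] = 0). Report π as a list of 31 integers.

[0, 0, 1, 2, 3, 1, 2, 3, 0, 0, 0, 0, 0, 0, 0, 0, 0, 1, 0, 1, 0, 1, 0, 1, 0, 0, 0, 0, 0, 0, 0]

π[0] = 0
j=1 s[j]='g': π[1]=0 (border '')
j=2 s[j]='d': π[2]=1 (border 'd')
j=3 s[j]='g': π[3]=2 (border 'dg')
j=4 s[j]='d': π[4]=3 (border 'dgd')
j=5 s[j]='d': k: 3→1→0; π[5]=1 (border 'd')
j=6 s[j]='g': π[6]=2 (border 'dg')
j=7 s[j]='d': π[7]=3 (border 'dgd')
j=8 s[j]='b': k: 3→1→0; π[8]=0 (border '')
j=9 s[j]='f': π[9]=0 (border '')
j=10 s[j]='h': π[10]=0 (border '')
j=11 s[j]='e': π[11]=0 (border '')
j=12 s[j]='a': π[12]=0 (border '')
j=13 s[j]='f': π[13]=0 (border '')
j=14 s[j]='h': π[14]=0 (border '')
j=15 s[j]='h': π[15]=0 (border '')
j=16 s[j]='g': π[16]=0 (border '')
j=17 s[j]='d': π[17]=1 (border 'd')
j=18 s[j]='c': k: 1→0; π[18]=0 (border '')
j=19 s[j]='d': π[19]=1 (border 'd')
j=20 s[j]='f': k: 1→0; π[20]=0 (border '')
j=21 s[j]='d': π[21]=1 (border 'd')
j=22 s[j]='h': k: 1→0; π[22]=0 (border '')
j=23 s[j]='d': π[23]=1 (border 'd')
j=24 s[j]='b': k: 1→0; π[24]=0 (border '')
j=25 s[j]='h': π[25]=0 (border '')
j=26 s[j]='g': π[26]=0 (border '')
j=27 s[j]='h': π[27]=0 (border '')
j=28 s[j]='a': π[28]=0 (border '')
j=29 s[j]='g': π[29]=0 (border '')
j=30 s[j]='b': π[30]=0 (border '')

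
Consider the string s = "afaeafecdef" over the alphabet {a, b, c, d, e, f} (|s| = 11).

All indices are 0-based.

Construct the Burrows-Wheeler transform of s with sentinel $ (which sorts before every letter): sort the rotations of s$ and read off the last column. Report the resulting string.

ff$eecafdeaa

rank  rotation      last
    0  $afaeafecdef  f
    1  aeafecdef$af  f
    2  afaeafecdef$  $
    3  afecdef$afae  e
    4  cdef$afaeafe  e
    5  def$afaeafec  c
    6  eafecdef$afa  a
    7  ecdef$afaeaf  f
    8  ef$afaeafecd  d
    9  f$afaeafecde  e
   10  faeafecdef$a  a
   11  fecdef$afaea  a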